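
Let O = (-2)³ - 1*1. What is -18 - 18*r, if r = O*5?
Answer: 792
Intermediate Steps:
O = -9 (O = -8 - 1 = -9)
r = -45 (r = -9*5 = -45)
-18 - 18*r = -18 - 18*(-45) = -18 + 810 = 792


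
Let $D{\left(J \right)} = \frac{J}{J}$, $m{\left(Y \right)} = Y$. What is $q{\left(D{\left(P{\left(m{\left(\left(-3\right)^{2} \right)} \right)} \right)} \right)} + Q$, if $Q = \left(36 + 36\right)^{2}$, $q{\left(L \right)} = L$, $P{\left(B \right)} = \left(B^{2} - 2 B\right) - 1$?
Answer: $5185$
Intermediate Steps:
$P{\left(B \right)} = -1 + B^{2} - 2 B$
$D{\left(J \right)} = 1$
$Q = 5184$ ($Q = 72^{2} = 5184$)
$q{\left(D{\left(P{\left(m{\left(\left(-3\right)^{2} \right)} \right)} \right)} \right)} + Q = 1 + 5184 = 5185$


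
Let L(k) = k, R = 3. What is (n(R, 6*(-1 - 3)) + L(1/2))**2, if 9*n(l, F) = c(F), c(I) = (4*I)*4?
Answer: 64009/36 ≈ 1778.0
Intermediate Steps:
c(I) = 16*I
n(l, F) = 16*F/9 (n(l, F) = (16*F)/9 = 16*F/9)
(n(R, 6*(-1 - 3)) + L(1/2))**2 = (16*(6*(-1 - 3))/9 + 1/2)**2 = (16*(6*(-4))/9 + 1/2)**2 = ((16/9)*(-24) + 1/2)**2 = (-128/3 + 1/2)**2 = (-253/6)**2 = 64009/36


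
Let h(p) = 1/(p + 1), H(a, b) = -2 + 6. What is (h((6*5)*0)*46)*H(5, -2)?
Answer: 184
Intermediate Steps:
H(a, b) = 4
h(p) = 1/(1 + p)
(h((6*5)*0)*46)*H(5, -2) = (46/(1 + (6*5)*0))*4 = (46/(1 + 30*0))*4 = (46/(1 + 0))*4 = (46/1)*4 = (1*46)*4 = 46*4 = 184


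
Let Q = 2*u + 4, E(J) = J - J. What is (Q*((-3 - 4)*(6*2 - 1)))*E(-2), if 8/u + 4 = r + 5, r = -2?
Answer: 0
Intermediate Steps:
u = -8 (u = 8/(-4 + (-2 + 5)) = 8/(-4 + 3) = 8/(-1) = 8*(-1) = -8)
E(J) = 0
Q = -12 (Q = 2*(-8) + 4 = -16 + 4 = -12)
(Q*((-3 - 4)*(6*2 - 1)))*E(-2) = -12*(-3 - 4)*(6*2 - 1)*0 = -(-84)*(12 - 1)*0 = -(-84)*11*0 = -12*(-77)*0 = 924*0 = 0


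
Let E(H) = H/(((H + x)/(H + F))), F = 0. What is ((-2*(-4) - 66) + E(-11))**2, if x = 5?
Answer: 219961/36 ≈ 6110.0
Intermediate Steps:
E(H) = H**2/(5 + H) (E(H) = H/(((H + 5)/(H + 0))) = H/(((5 + H)/H)) = H*(H/(5 + H)) = H**2/(5 + H))
((-2*(-4) - 66) + E(-11))**2 = ((-2*(-4) - 66) + (-11)**2/(5 - 11))**2 = ((8 - 66) + 121/(-6))**2 = (-58 + 121*(-1/6))**2 = (-58 - 121/6)**2 = (-469/6)**2 = 219961/36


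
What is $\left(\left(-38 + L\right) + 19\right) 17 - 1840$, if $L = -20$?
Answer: $-2503$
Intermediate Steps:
$\left(\left(-38 + L\right) + 19\right) 17 - 1840 = \left(\left(-38 - 20\right) + 19\right) 17 - 1840 = \left(-58 + 19\right) 17 - 1840 = \left(-39\right) 17 - 1840 = -663 - 1840 = -2503$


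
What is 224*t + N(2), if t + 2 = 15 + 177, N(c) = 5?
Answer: 42565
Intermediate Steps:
t = 190 (t = -2 + (15 + 177) = -2 + 192 = 190)
224*t + N(2) = 224*190 + 5 = 42560 + 5 = 42565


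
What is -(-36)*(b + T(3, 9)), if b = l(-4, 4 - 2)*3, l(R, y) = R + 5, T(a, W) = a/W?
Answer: 120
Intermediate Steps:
l(R, y) = 5 + R
b = 3 (b = (5 - 4)*3 = 1*3 = 3)
-(-36)*(b + T(3, 9)) = -(-36)*(3 + 3/9) = -(-36)*(3 + 3*(⅑)) = -(-36)*(3 + ⅓) = -(-36)*10/3 = -1*(-120) = 120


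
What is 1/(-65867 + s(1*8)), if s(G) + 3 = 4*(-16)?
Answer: -1/65934 ≈ -1.5167e-5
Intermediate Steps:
s(G) = -67 (s(G) = -3 + 4*(-16) = -3 - 64 = -67)
1/(-65867 + s(1*8)) = 1/(-65867 - 67) = 1/(-65934) = -1/65934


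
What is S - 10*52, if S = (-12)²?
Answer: -376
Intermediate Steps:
S = 144
S - 10*52 = 144 - 10*52 = 144 - 520 = -376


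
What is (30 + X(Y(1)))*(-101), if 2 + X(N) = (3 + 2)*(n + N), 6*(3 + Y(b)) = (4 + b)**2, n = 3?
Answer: -29593/6 ≈ -4932.2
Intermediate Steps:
Y(b) = -3 + (4 + b)**2/6
X(N) = 13 + 5*N (X(N) = -2 + (3 + 2)*(3 + N) = -2 + 5*(3 + N) = -2 + (15 + 5*N) = 13 + 5*N)
(30 + X(Y(1)))*(-101) = (30 + (13 + 5*(-3 + (4 + 1)**2/6)))*(-101) = (30 + (13 + 5*(-3 + (1/6)*5**2)))*(-101) = (30 + (13 + 5*(-3 + (1/6)*25)))*(-101) = (30 + (13 + 5*(-3 + 25/6)))*(-101) = (30 + (13 + 5*(7/6)))*(-101) = (30 + (13 + 35/6))*(-101) = (30 + 113/6)*(-101) = (293/6)*(-101) = -29593/6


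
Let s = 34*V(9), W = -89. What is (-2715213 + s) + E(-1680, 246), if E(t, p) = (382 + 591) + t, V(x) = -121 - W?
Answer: -2717008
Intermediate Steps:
V(x) = -32 (V(x) = -121 - 1*(-89) = -121 + 89 = -32)
E(t, p) = 973 + t
s = -1088 (s = 34*(-32) = -1088)
(-2715213 + s) + E(-1680, 246) = (-2715213 - 1088) + (973 - 1680) = -2716301 - 707 = -2717008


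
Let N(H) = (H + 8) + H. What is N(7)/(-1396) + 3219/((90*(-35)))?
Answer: -190126/183225 ≈ -1.0377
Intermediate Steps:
N(H) = 8 + 2*H (N(H) = (8 + H) + H = 8 + 2*H)
N(7)/(-1396) + 3219/((90*(-35))) = (8 + 2*7)/(-1396) + 3219/((90*(-35))) = (8 + 14)*(-1/1396) + 3219/(-3150) = 22*(-1/1396) + 3219*(-1/3150) = -11/698 - 1073/1050 = -190126/183225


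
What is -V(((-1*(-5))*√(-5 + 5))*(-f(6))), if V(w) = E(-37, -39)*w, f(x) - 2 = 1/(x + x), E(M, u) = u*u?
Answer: 0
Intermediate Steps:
E(M, u) = u²
f(x) = 2 + 1/(2*x) (f(x) = 2 + 1/(x + x) = 2 + 1/(2*x))
V(w) = 1521*w (V(w) = (-39)²*w = 1521*w)
-V(((-1*(-5))*√(-5 + 5))*(-f(6))) = -1521*((-1*(-5))*√(-5 + 5))*(-(2 + (½)/6)) = -1521*(5*√0)*(-(2 + (½)*(⅙))) = -1521*(5*0)*(-(2 + 1/12)) = -1521*0*(-1*25/12) = -1521*0*(-25/12) = -1521*0 = -1*0 = 0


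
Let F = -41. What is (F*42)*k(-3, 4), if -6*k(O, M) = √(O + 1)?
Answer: 287*I*√2 ≈ 405.88*I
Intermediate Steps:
k(O, M) = -√(1 + O)/6 (k(O, M) = -√(O + 1)/6 = -√(1 + O)/6)
(F*42)*k(-3, 4) = (-41*42)*(-√(1 - 3)/6) = -(-287)*√(-2) = -(-287)*I*√2 = 287*I*√2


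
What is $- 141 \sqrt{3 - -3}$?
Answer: $- 141 \sqrt{6} \approx -345.38$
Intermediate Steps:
$- 141 \sqrt{3 - -3} = - 141 \sqrt{3 + 3} = - 141 \sqrt{6}$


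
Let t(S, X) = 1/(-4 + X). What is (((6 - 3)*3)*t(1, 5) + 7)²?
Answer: 256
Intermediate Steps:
(((6 - 3)*3)*t(1, 5) + 7)² = (((6 - 3)*3)/(-4 + 5) + 7)² = ((3*3)/1 + 7)² = (9*1 + 7)² = (9 + 7)² = 16² = 256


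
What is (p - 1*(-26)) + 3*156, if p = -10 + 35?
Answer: 519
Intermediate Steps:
p = 25
(p - 1*(-26)) + 3*156 = (25 - 1*(-26)) + 3*156 = (25 + 26) + 468 = 51 + 468 = 519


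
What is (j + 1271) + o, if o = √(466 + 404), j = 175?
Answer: 1446 + √870 ≈ 1475.5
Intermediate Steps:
o = √870 ≈ 29.496
(j + 1271) + o = (175 + 1271) + √870 = 1446 + √870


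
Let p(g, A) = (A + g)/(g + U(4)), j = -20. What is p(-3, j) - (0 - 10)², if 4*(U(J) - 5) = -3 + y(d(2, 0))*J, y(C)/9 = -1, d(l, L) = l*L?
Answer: -3008/31 ≈ -97.032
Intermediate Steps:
d(l, L) = L*l
y(C) = -9 (y(C) = 9*(-1) = -9)
U(J) = 17/4 - 9*J/4 (U(J) = 5 + (-3 - 9*J)/4 = 5 + (-¾ - 9*J/4) = 17/4 - 9*J/4)
p(g, A) = (A + g)/(-19/4 + g) (p(g, A) = (A + g)/(g + (17/4 - 9/4*4)) = (A + g)/(g + (17/4 - 9)) = (A + g)/(g - 19/4) = (A + g)/(-19/4 + g))
p(-3, j) - (0 - 10)² = 4*(-20 - 3)/(-19 + 4*(-3)) - (0 - 10)² = 4*(-23)/(-19 - 12) - 1*(-10)² = 4*(-23)/(-31) - 1*100 = 4*(-1/31)*(-23) - 100 = 92/31 - 100 = -3008/31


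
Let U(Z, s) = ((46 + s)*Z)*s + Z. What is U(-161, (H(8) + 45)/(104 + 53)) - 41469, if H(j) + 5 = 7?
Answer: -1081142393/24649 ≈ -43862.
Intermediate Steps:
H(j) = 2 (H(j) = -5 + 7 = 2)
U(Z, s) = Z + Z*s*(46 + s) (U(Z, s) = (Z*(46 + s))*s + Z = Z*s*(46 + s) + Z = Z + Z*s*(46 + s))
U(-161, (H(8) + 45)/(104 + 53)) - 41469 = -161*(1 + ((2 + 45)/(104 + 53))**2 + 46*((2 + 45)/(104 + 53))) - 41469 = -161*(1 + (47/157)**2 + 46*(47/157)) - 41469 = -161*(1 + 2209/24649 + 2162/157) - 41469 = -161*366292/24649 - 41469 = -58973012/24649 - 41469 = -1081142393/24649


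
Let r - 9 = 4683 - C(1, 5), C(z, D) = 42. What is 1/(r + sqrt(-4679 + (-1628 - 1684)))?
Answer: 4650/21630491 - I*sqrt(7991)/21630491 ≈ 0.00021497 - 4.1327e-6*I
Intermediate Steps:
r = 4650 (r = 9 + (4683 - 1*42) = 9 + (4683 - 42) = 9 + 4641 = 4650)
1/(r + sqrt(-4679 + (-1628 - 1684))) = 1/(4650 + sqrt(-4679 + (-1628 - 1684))) = 1/(4650 + sqrt(-4679 - 3312)) = 1/(4650 + sqrt(-7991)) = 1/(4650 + I*sqrt(7991))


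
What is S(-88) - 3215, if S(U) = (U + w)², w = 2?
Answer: 4181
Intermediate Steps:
S(U) = (2 + U)² (S(U) = (U + 2)² = (2 + U)²)
S(-88) - 3215 = (2 - 88)² - 3215 = (-86)² - 3215 = 7396 - 3215 = 4181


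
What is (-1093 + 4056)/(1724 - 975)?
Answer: 2963/749 ≈ 3.9559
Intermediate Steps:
(-1093 + 4056)/(1724 - 975) = 2963/749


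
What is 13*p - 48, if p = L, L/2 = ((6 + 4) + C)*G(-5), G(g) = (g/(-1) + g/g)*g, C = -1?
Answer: -7068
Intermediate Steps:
G(g) = g*(1 - g) (G(g) = (g*(-1) + 1)*g = (-g + 1)*g = (1 - g)*g = g*(1 - g))
L = -540 (L = 2*(((6 + 4) - 1)*(-5*(1 - 1*(-5)))) = 2*((10 - 1)*(-5*(1 + 5))) = 2*(9*(-5*6)) = 2*(9*(-30)) = 2*(-270) = -540)
p = -540
13*p - 48 = 13*(-540) - 48 = -7020 - 48 = -7068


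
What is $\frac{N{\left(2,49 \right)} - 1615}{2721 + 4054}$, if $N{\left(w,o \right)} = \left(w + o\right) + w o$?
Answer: $- \frac{1466}{6775} \approx -0.21638$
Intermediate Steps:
$N{\left(w,o \right)} = o + w + o w$ ($N{\left(w,o \right)} = \left(o + w\right) + o w = o + w + o w$)
$\frac{N{\left(2,49 \right)} - 1615}{2721 + 4054} = \frac{\left(49 + 2 + 49 \cdot 2\right) - 1615}{2721 + 4054} = \frac{\left(49 + 2 + 98\right) - 1615}{6775} = \left(149 - 1615\right) \frac{1}{6775} = \left(-1466\right) \frac{1}{6775} = - \frac{1466}{6775}$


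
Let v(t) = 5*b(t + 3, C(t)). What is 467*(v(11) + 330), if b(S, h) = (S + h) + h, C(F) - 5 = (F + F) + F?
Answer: 364260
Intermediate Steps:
C(F) = 5 + 3*F (C(F) = 5 + ((F + F) + F) = 5 + (2*F + F) = 5 + 3*F)
b(S, h) = S + 2*h
v(t) = 65 + 35*t (v(t) = 5*((t + 3) + 2*(5 + 3*t)) = 5*((3 + t) + (10 + 6*t)) = 5*(13 + 7*t) = 65 + 35*t)
467*(v(11) + 330) = 467*((65 + 35*11) + 330) = 467*((65 + 385) + 330) = 467*(450 + 330) = 467*780 = 364260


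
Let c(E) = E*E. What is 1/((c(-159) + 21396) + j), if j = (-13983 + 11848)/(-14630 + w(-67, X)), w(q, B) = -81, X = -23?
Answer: 14711/686667482 ≈ 2.1424e-5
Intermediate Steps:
c(E) = E**2
j = 2135/14711 (j = (-13983 + 11848)/(-14630 - 81) = -2135/(-14711) = -2135*(-1/14711) = 2135/14711 ≈ 0.14513)
1/((c(-159) + 21396) + j) = 1/(((-159)**2 + 21396) + 2135/14711) = 1/((25281 + 21396) + 2135/14711) = 1/(46677 + 2135/14711) = 1/(686667482/14711) = 14711/686667482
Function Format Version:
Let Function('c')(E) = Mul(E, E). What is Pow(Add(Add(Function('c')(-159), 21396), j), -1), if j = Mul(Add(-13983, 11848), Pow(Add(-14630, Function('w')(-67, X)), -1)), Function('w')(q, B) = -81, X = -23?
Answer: Rational(14711, 686667482) ≈ 2.1424e-5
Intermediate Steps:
Function('c')(E) = Pow(E, 2)
j = Rational(2135, 14711) (j = Mul(Add(-13983, 11848), Pow(Add(-14630, -81), -1)) = Mul(-2135, Pow(-14711, -1)) = Mul(-2135, Rational(-1, 14711)) = Rational(2135, 14711) ≈ 0.14513)
Pow(Add(Add(Function('c')(-159), 21396), j), -1) = Pow(Add(Add(Pow(-159, 2), 21396), Rational(2135, 14711)), -1) = Pow(Add(Add(25281, 21396), Rational(2135, 14711)), -1) = Pow(Add(46677, Rational(2135, 14711)), -1) = Pow(Rational(686667482, 14711), -1) = Rational(14711, 686667482)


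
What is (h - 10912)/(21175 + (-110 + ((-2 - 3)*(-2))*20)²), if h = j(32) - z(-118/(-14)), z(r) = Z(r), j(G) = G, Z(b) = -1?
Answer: -10879/29275 ≈ -0.37161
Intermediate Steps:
z(r) = -1
h = 33 (h = 32 - 1*(-1) = 32 + 1 = 33)
(h - 10912)/(21175 + (-110 + ((-2 - 3)*(-2))*20)²) = (33 - 10912)/(21175 + (-110 + ((-2 - 3)*(-2))*20)²) = -10879/(21175 + (-110 - 5*(-2)*20)²) = -10879/(21175 + (-110 + 10*20)²) = -10879/(21175 + (-110 + 200)²) = -10879/(21175 + 90²) = -10879/(21175 + 8100) = -10879/29275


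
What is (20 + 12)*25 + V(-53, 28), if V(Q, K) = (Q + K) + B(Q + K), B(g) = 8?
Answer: 783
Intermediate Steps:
V(Q, K) = 8 + K + Q (V(Q, K) = (Q + K) + 8 = (K + Q) + 8 = 8 + K + Q)
(20 + 12)*25 + V(-53, 28) = (20 + 12)*25 + (8 + 28 - 53) = 32*25 - 17 = 800 - 17 = 783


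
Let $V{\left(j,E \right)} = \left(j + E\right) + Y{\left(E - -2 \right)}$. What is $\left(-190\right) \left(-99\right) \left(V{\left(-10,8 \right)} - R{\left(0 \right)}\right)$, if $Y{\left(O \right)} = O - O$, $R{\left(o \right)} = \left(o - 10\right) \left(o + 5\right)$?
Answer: $902880$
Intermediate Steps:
$R{\left(o \right)} = \left(-10 + o\right) \left(5 + o\right)$
$Y{\left(O \right)} = 0$
$V{\left(j,E \right)} = E + j$ ($V{\left(j,E \right)} = \left(j + E\right) + 0 = \left(E + j\right) + 0 = E + j$)
$\left(-190\right) \left(-99\right) \left(V{\left(-10,8 \right)} - R{\left(0 \right)}\right) = \left(-190\right) \left(-99\right) \left(\left(8 - 10\right) - \left(-50 + 0^{2} - 0\right)\right) = 18810 \left(-2 - \left(-50 + 0 + 0\right)\right) = 18810 \left(-2 - -50\right) = 18810 \left(-2 + 50\right) = 18810 \cdot 48 = 902880$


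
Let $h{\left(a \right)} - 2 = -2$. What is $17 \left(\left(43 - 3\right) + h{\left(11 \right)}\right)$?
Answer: $680$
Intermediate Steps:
$h{\left(a \right)} = 0$ ($h{\left(a \right)} = 2 - 2 = 0$)
$17 \left(\left(43 - 3\right) + h{\left(11 \right)}\right) = 17 \left(\left(43 - 3\right) + 0\right) = 17 \left(40 + 0\right) = 17 \cdot 40 = 680$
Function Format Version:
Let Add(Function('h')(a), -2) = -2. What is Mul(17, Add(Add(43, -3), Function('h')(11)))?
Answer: 680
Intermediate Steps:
Function('h')(a) = 0 (Function('h')(a) = Add(2, -2) = 0)
Mul(17, Add(Add(43, -3), Function('h')(11))) = Mul(17, Add(Add(43, -3), 0)) = Mul(17, Add(40, 0)) = Mul(17, 40) = 680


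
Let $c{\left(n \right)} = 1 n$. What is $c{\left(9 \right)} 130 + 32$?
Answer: $1202$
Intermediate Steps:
$c{\left(n \right)} = n$
$c{\left(9 \right)} 130 + 32 = 9 \cdot 130 + 32 = 1170 + 32 = 1202$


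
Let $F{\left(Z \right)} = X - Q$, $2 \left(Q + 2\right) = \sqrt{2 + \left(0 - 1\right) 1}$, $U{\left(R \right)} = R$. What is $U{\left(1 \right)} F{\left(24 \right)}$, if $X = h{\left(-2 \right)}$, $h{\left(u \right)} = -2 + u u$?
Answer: $\frac{7}{2} \approx 3.5$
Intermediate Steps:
$h{\left(u \right)} = -2 + u^{2}$
$X = 2$ ($X = -2 + \left(-2\right)^{2} = -2 + 4 = 2$)
$Q = - \frac{3}{2}$ ($Q = -2 + \frac{\sqrt{2 + \left(0 - 1\right) 1}}{2} = -2 + \frac{\sqrt{2 - 1}}{2} = -2 + \frac{\sqrt{1}}{2} = -2 + \frac{1}{2} \cdot 1 = -2 + \frac{1}{2} = - \frac{3}{2} \approx -1.5$)
$F{\left(Z \right)} = \frac{7}{2}$ ($F{\left(Z \right)} = 2 - - \frac{3}{2} = 2 + \frac{3}{2} = \frac{7}{2}$)
$U{\left(1 \right)} F{\left(24 \right)} = 1 \cdot \frac{7}{2} = \frac{7}{2}$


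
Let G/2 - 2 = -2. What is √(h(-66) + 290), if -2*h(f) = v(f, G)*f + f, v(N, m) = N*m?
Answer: √323 ≈ 17.972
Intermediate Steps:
G = 0 (G = 4 + 2*(-2) = 4 - 4 = 0)
h(f) = -f/2 (h(f) = -((f*0)*f + f)/2 = -(0*f + f)/2 = -(0 + f)/2 = -f/2)
√(h(-66) + 290) = √(-½*(-66) + 290) = √(33 + 290) = √323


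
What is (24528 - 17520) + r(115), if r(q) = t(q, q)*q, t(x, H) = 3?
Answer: 7353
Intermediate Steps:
r(q) = 3*q
(24528 - 17520) + r(115) = (24528 - 17520) + 3*115 = 7008 + 345 = 7353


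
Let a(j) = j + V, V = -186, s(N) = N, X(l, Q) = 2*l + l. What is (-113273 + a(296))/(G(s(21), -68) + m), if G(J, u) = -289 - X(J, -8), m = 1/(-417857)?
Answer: 15761983897/49028555 ≈ 321.49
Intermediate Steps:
X(l, Q) = 3*l
m = -1/417857 ≈ -2.3932e-6
G(J, u) = -289 - 3*J
a(j) = -186 + j (a(j) = j - 186 = -186 + j)
(-113273 + a(296))/(G(s(21), -68) + m) = (-113273 + (-186 + 296))/((-289 - 3*21) - 1/417857) = (-113273 + 110)/((-289 - 63) - 1/417857) = -113163/(-352 - 1/417857) = -113163/(-147085665/417857) = -113163*(-417857/147085665) = 15761983897/49028555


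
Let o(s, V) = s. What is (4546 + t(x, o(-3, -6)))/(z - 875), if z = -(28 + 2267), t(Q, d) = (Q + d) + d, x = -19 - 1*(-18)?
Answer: -4539/3170 ≈ -1.4319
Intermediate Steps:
x = -1 (x = -19 + 18 = -1)
t(Q, d) = Q + 2*d
z = -2295 (z = -1*2295 = -2295)
(4546 + t(x, o(-3, -6)))/(z - 875) = (4546 + (-1 + 2*(-3)))/(-2295 - 875) = (4546 + (-1 - 6))/(-3170) = (4546 - 7)*(-1/3170) = 4539*(-1/3170) = -4539/3170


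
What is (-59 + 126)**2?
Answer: 4489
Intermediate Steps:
(-59 + 126)**2 = 67**2 = 4489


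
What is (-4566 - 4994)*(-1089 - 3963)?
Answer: 48297120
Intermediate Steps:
(-4566 - 4994)*(-1089 - 3963) = -9560*(-5052) = 48297120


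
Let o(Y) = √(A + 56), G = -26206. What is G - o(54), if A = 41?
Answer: -26206 - √97 ≈ -26216.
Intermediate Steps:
o(Y) = √97 (o(Y) = √(41 + 56) = √97)
G - o(54) = -26206 - √97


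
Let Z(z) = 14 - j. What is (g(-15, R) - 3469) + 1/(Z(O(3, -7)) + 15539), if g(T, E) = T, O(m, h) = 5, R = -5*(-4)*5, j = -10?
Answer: -54221491/15563 ≈ -3484.0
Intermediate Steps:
R = 100 (R = 20*5 = 100)
Z(z) = 24 (Z(z) = 14 - 1*(-10) = 14 + 10 = 24)
(g(-15, R) - 3469) + 1/(Z(O(3, -7)) + 15539) = (-15 - 3469) + 1/(24 + 15539) = -3484 + 1/15563 = -54221491/15563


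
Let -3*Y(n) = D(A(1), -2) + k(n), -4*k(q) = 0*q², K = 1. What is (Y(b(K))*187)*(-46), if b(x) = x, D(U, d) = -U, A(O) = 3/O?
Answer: -8602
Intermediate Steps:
k(q) = 0 (k(q) = -0*q² = -¼*0 = 0)
Y(n) = 1 (Y(n) = -(-3/1 + 0)/3 = -(-3 + 0)/3 = -⅓*(-3) = 1)
(Y(b(K))*187)*(-46) = (1*187)*(-46) = 187*(-46) = -8602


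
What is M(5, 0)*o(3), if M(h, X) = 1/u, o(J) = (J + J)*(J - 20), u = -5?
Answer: 102/5 ≈ 20.400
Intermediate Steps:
o(J) = 2*J*(-20 + J) (o(J) = (2*J)*(-20 + J) = 2*J*(-20 + J))
M(h, X) = -⅕ (M(h, X) = 1/(-5) = -⅕)
M(5, 0)*o(3) = -2*3*(-20 + 3)/5 = -2*3*(-17)/5 = -⅕*(-102) = 102/5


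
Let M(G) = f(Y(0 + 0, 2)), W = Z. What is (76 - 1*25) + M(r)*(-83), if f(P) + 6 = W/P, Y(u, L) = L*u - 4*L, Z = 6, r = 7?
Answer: 2445/4 ≈ 611.25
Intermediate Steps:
W = 6
Y(u, L) = -4*L + L*u
f(P) = -6 + 6/P
M(G) = -27/4 (M(G) = -6 + 6/((2*(-4 + (0 + 0)))) = -6 + 6/((2*(-4 + 0))) = -6 + 6/((2*(-4))) = -6 + 6/(-8) = -6 + 6*(-1/8) = -6 - 3/4 = -27/4)
(76 - 1*25) + M(r)*(-83) = (76 - 1*25) - 27/4*(-83) = (76 - 25) + 2241/4 = 51 + 2241/4 = 2445/4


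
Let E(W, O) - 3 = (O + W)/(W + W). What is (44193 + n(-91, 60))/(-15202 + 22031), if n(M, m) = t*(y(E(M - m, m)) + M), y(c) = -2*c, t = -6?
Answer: 6761571/1031179 ≈ 6.5571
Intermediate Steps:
E(W, O) = 3 + (O + W)/(2*W) (E(W, O) = 3 + (O + W)/(W + W) = 3 + (O + W)/((2*W)) = 3 + (O + W)*(1/(2*W)) = 3 + (O + W)/(2*W))
n(M, m) = -6*M + 6*(-6*m + 7*M)/(M - m) (n(M, m) = -6*(-(m + 7*(M - m))/(M - m) + M) = -6*(-(m + (-7*m + 7*M))/(M - m) + M) = -6*(-(-6*m + 7*M)/(M - m) + M) = -6*(M - (-6*m + 7*M)/(M - m)) = -6*M + 6*(-6*m + 7*M)/(M - m))
(44193 + n(-91, 60))/(-15202 + 22031) = (44193 + 6*(-6*60 + 7*(-91) - 1*(-91)*(-91 - 1*60))/(-91 - 1*60))/(-15202 + 22031) = (44193 + 6*(-360 - 637 - 1*(-91)*(-91 - 60))/(-91 - 60))/6829 = (44193 + 6*(-360 - 637 - 1*(-91)*(-151))/(-151))*(1/6829) = (44193 + 6*(-1/151)*(-360 - 637 - 13741))*(1/6829) = (44193 + 6*(-1/151)*(-14738))*(1/6829) = (44193 + 88428/151)*(1/6829) = (6761571/151)*(1/6829) = 6761571/1031179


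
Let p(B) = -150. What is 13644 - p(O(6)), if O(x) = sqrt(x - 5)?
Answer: 13794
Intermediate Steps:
O(x) = sqrt(-5 + x)
13644 - p(O(6)) = 13644 - 1*(-150) = 13644 + 150 = 13794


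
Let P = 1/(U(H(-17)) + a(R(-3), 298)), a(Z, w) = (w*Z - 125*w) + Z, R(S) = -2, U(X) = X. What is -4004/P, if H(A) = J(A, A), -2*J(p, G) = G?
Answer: 151509358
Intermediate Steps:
J(p, G) = -G/2
H(A) = -A/2
a(Z, w) = Z - 125*w + Z*w (a(Z, w) = (Z*w - 125*w) + Z = (-125*w + Z*w) + Z = Z - 125*w + Z*w)
P = -2/75679 (P = 1/(-½*(-17) + (-2 - 125*298 - 2*298)) = 1/(17/2 + (-2 - 37250 - 596)) = 1/(17/2 - 37848) = 1/(-75679/2) = -2/75679 ≈ -2.6427e-5)
-4004/P = -4004/(-2/75679) = -4004*(-75679/2) = 151509358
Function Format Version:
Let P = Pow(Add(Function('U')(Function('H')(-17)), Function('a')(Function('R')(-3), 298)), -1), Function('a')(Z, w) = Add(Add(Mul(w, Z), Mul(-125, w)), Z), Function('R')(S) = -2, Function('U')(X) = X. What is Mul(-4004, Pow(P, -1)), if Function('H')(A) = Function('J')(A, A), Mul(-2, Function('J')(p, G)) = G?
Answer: 151509358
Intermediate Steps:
Function('J')(p, G) = Mul(Rational(-1, 2), G)
Function('H')(A) = Mul(Rational(-1, 2), A)
Function('a')(Z, w) = Add(Z, Mul(-125, w), Mul(Z, w)) (Function('a')(Z, w) = Add(Add(Mul(Z, w), Mul(-125, w)), Z) = Add(Add(Mul(-125, w), Mul(Z, w)), Z) = Add(Z, Mul(-125, w), Mul(Z, w)))
P = Rational(-2, 75679) (P = Pow(Add(Mul(Rational(-1, 2), -17), Add(-2, Mul(-125, 298), Mul(-2, 298))), -1) = Pow(Add(Rational(17, 2), Add(-2, -37250, -596)), -1) = Pow(Add(Rational(17, 2), -37848), -1) = Pow(Rational(-75679, 2), -1) = Rational(-2, 75679) ≈ -2.6427e-5)
Mul(-4004, Pow(P, -1)) = Mul(-4004, Pow(Rational(-2, 75679), -1)) = Mul(-4004, Rational(-75679, 2)) = 151509358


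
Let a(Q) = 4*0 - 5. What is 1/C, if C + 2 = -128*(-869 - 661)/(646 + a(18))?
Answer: 641/194558 ≈ 0.0032946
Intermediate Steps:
a(Q) = -5 (a(Q) = 0 - 5 = -5)
C = 194558/641 (C = -2 - 128*(-869 - 661)/(646 - 5) = -2 - (-195840)/641 = -2 - 128*(-1530/641) = -2 + 195840/641 = 194558/641 ≈ 303.52)
1/C = 1/(194558/641) = 641/194558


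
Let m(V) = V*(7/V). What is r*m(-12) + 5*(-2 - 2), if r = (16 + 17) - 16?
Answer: 99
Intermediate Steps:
r = 17 (r = 33 - 16 = 17)
m(V) = 7
r*m(-12) + 5*(-2 - 2) = 17*7 + 5*(-2 - 2) = 119 + 5*(-4) = 119 - 20 = 99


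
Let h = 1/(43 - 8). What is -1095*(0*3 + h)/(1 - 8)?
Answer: 219/49 ≈ 4.4694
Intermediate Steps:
h = 1/35 ≈ 0.028571
-1095*(0*3 + h)/(1 - 8) = -1095*(0*3 + 1/35)/(1 - 8) = -1095*(0 + 1/35)/(-7) = -219*(-1)/(7*7) = -1095*(-1/245) = 219/49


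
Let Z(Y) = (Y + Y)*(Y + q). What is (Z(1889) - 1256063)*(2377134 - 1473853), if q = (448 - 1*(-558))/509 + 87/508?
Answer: 687690910319734693/129286 ≈ 5.3191e+12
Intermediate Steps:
q = 555331/258572 (q = (448 + 558)*(1/509) + 87*(1/508) = 1006*(1/509) + 87/508 = 1006/509 + 87/508 = 555331/258572 ≈ 2.1477)
Z(Y) = 2*Y*(555331/258572 + Y) (Z(Y) = (Y + Y)*(Y + 555331/258572) = (2*Y)*(555331/258572 + Y) = 2*Y*(555331/258572 + Y))
(Z(1889) - 1256063)*(2377134 - 1473853) = ((1/129286)*1889*(555331 + 258572*1889) - 1256063)*(2377134 - 1473853) = ((1/129286)*1889*(555331 + 488442508) - 1256063)*903281 = ((1/129286)*1889*488997839 - 1256063)*903281 = (923716917871/129286 - 1256063)*903281 = (761325556853/129286)*903281 = 687690910319734693/129286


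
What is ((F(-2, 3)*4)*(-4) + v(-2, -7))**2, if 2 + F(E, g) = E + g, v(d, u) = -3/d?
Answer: 1225/4 ≈ 306.25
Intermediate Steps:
F(E, g) = -2 + E + g (F(E, g) = -2 + (E + g) = -2 + E + g)
((F(-2, 3)*4)*(-4) + v(-2, -7))**2 = (((-2 - 2 + 3)*4)*(-4) - 3/(-2))**2 = (-1*4*(-4) - 3*(-1/2))**2 = (-4*(-4) + 3/2)**2 = (16 + 3/2)**2 = (35/2)**2 = 1225/4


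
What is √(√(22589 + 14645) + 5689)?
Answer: √(5689 + √37234) ≈ 76.694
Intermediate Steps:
√(√(22589 + 14645) + 5689) = √(√37234 + 5689) = √(5689 + √37234)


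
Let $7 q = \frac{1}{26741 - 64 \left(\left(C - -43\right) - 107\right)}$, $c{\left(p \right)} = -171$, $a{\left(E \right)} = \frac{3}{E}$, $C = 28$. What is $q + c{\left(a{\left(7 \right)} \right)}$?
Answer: $- \frac{34766864}{203315} \approx -171.0$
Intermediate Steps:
$q = \frac{1}{203315}$ ($q = \frac{1}{7 \left(26741 - 64 \left(\left(28 - -43\right) - 107\right)\right)} = \frac{1}{7 \left(26741 - 64 \left(\left(28 + 43\right) - 107\right)\right)} = \frac{1}{7 \left(26741 - 64 \left(71 - 107\right)\right)} = \frac{1}{7 \left(26741 - -2304\right)} = \frac{1}{7 \left(26741 + 2304\right)} = \frac{1}{7 \cdot 29045} = \frac{1}{7} \cdot \frac{1}{29045} = \frac{1}{203315} \approx 4.9185 \cdot 10^{-6}$)
$q + c{\left(a{\left(7 \right)} \right)} = \frac{1}{203315} - 171 = - \frac{34766864}{203315}$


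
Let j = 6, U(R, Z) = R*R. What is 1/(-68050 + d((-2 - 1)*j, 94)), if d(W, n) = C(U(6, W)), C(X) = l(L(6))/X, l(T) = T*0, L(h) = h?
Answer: -1/68050 ≈ -1.4695e-5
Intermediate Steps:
U(R, Z) = R**2
l(T) = 0
C(X) = 0 (C(X) = 0/X = 0)
d(W, n) = 0
1/(-68050 + d((-2 - 1)*j, 94)) = 1/(-68050 + 0) = 1/(-68050) = -1/68050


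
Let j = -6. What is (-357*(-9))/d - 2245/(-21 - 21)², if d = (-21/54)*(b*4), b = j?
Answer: 151253/441 ≈ 342.98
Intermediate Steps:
b = -6
d = 28/3 (d = (-21/54)*(-6*4) = -21*1/54*(-24) = -7/18*(-24) = 28/3 ≈ 9.3333)
(-357*(-9))/d - 2245/(-21 - 21)² = (-357*(-9))/(28/3) - 2245/(-21 - 21)² = 3213*(3/28) - 2245/((-42)²) = 1377/4 - 2245/1764 = 151253/441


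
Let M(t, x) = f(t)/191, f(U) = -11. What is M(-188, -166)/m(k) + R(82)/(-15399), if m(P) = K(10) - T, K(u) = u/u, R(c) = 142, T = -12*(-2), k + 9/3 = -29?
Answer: -454417/67647807 ≈ -0.0067174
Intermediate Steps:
k = -32 (k = -3 - 29 = -32)
T = 24
K(u) = 1
M(t, x) = -11/191
m(P) = -23 (m(P) = 1 - 1*24 = 1 - 24 = -23)
M(-188, -166)/m(k) + R(82)/(-15399) = -11/191/(-23) + 142/(-15399) = -11/191*(-1/23) + 142*(-1/15399) = 11/4393 - 142/15399 = -454417/67647807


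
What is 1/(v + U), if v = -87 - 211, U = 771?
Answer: 1/473 ≈ 0.0021142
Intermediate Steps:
v = -298
1/(v + U) = 1/(-298 + 771) = 1/473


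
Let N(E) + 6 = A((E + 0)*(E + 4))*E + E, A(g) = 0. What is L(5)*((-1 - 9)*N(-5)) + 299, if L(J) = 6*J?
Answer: 3599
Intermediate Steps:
N(E) = -6 + E (N(E) = -6 + (0*E + E) = -6 + (0 + E) = -6 + E)
L(5)*((-1 - 9)*N(-5)) + 299 = (6*5)*((-1 - 9)*(-6 - 5)) + 299 = 30*(-10*(-11)) + 299 = 30*110 + 299 = 3300 + 299 = 3599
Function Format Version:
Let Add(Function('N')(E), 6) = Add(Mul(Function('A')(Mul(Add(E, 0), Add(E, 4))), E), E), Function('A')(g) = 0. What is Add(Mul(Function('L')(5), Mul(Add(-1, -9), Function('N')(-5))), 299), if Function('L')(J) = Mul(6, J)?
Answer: 3599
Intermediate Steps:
Function('N')(E) = Add(-6, E) (Function('N')(E) = Add(-6, Add(Mul(0, E), E)) = Add(-6, Add(0, E)) = Add(-6, E))
Add(Mul(Function('L')(5), Mul(Add(-1, -9), Function('N')(-5))), 299) = Add(Mul(Mul(6, 5), Mul(Add(-1, -9), Add(-6, -5))), 299) = Add(Mul(30, Mul(-10, -11)), 299) = Add(Mul(30, 110), 299) = Add(3300, 299) = 3599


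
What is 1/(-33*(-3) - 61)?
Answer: 1/38 ≈ 0.026316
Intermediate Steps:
1/(-33*(-3) - 61) = 1/(99 - 61) = 1/38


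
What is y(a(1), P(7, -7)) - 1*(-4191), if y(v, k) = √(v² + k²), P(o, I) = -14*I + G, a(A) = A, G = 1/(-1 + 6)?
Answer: 4191 + √241106/5 ≈ 4289.2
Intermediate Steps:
G = ⅕ (G = 1/5 = ⅕ ≈ 0.20000)
P(o, I) = ⅕ - 14*I (P(o, I) = -14*I + ⅕ = ⅕ - 14*I)
y(v, k) = √(k² + v²)
y(a(1), P(7, -7)) - 1*(-4191) = √((⅕ - 14*(-7))² + 1²) - 1*(-4191) = √((⅕ + 98)² + 1) + 4191 = √((491/5)² + 1) + 4191 = √(241081/25 + 1) + 4191 = √(241106/25) + 4191 = √241106/5 + 4191 = 4191 + √241106/5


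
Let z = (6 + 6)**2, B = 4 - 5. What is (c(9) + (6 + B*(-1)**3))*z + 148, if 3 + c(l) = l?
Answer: 2020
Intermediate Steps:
c(l) = -3 + l
B = -1
z = 144 (z = 12**2 = 144)
(c(9) + (6 + B*(-1)**3))*z + 148 = ((-3 + 9) + (6 - 1*(-1)**3))*144 + 148 = (6 + (6 - 1*(-1)))*144 + 148 = (6 + (6 + 1))*144 + 148 = (6 + 7)*144 + 148 = 13*144 + 148 = 1872 + 148 = 2020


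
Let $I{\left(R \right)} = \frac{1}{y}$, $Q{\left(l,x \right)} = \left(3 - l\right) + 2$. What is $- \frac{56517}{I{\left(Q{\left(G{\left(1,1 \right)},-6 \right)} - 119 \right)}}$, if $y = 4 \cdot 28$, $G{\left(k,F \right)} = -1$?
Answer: $-6329904$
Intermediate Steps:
$Q{\left(l,x \right)} = 5 - l$
$y = 112$
$I{\left(R \right)} = \frac{1}{112}$
$- \frac{56517}{I{\left(Q{\left(G{\left(1,1 \right)},-6 \right)} - 119 \right)}} = - 56517 \frac{1}{\frac{1}{112}} = \left(-56517\right) 112 = -6329904$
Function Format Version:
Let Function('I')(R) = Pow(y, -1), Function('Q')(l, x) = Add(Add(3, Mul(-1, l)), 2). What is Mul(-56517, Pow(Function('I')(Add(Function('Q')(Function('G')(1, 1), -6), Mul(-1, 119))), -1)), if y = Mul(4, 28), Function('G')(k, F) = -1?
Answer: -6329904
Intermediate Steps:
Function('Q')(l, x) = Add(5, Mul(-1, l))
y = 112
Function('I')(R) = Rational(1, 112) (Function('I')(R) = Pow(112, -1) = Rational(1, 112))
Mul(-56517, Pow(Function('I')(Add(Function('Q')(Function('G')(1, 1), -6), Mul(-1, 119))), -1)) = Mul(-56517, Pow(Rational(1, 112), -1)) = Mul(-56517, 112) = -6329904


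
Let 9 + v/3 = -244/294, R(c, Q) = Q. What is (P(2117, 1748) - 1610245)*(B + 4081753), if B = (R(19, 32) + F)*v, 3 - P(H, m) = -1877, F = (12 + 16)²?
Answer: -319786029189605/49 ≈ -6.5262e+12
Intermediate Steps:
F = 784 (F = 28² = 784)
P(H, m) = 1880 (P(H, m) = 3 - 1*(-1877) = 3 + 1877 = 1880)
v = -1445/49 (v = -27 + 3*(-244/294) = -27 + 3*(-244*1/294) = -27 + 3*(-122/147) = -27 - 122/49 = -1445/49 ≈ -29.490)
B = -1179120/49 (B = (32 + 784)*(-1445/49) = 816*(-1445/49) = -1179120/49 ≈ -24064.)
(P(2117, 1748) - 1610245)*(B + 4081753) = (1880 - 1610245)*(-1179120/49 + 4081753) = -1608365*198826777/49 = -319786029189605/49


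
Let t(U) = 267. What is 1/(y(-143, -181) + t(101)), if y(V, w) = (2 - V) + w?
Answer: 1/231 ≈ 0.0043290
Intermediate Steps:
y(V, w) = 2 + w - V
1/(y(-143, -181) + t(101)) = 1/((2 - 181 - 1*(-143)) + 267) = 1/((2 - 181 + 143) + 267) = 1/(-36 + 267) = 1/231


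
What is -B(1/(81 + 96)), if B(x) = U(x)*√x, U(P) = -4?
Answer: 4*√177/177 ≈ 0.30066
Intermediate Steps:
B(x) = -4*√x
-B(1/(81 + 96)) = -(-4)*√(1/(81 + 96)) = -(-4)*√(1/177) = -(-4)*√177/177 = 4*√177/177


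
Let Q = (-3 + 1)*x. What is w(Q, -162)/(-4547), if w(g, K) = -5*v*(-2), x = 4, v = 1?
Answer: -10/4547 ≈ -0.0021993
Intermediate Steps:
Q = -8 (Q = (-3 + 1)*4 = -2*4 = -8)
w(g, K) = 10 (w(g, K) = -5*1*(-2) = -5*(-2) = 10)
w(Q, -162)/(-4547) = 10/(-4547) = 10*(-1/4547) = -10/4547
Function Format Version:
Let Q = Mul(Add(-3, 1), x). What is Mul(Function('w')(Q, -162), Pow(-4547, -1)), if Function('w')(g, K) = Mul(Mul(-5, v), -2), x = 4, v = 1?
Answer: Rational(-10, 4547) ≈ -0.0021993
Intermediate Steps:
Q = -8 (Q = Mul(Add(-3, 1), 4) = Mul(-2, 4) = -8)
Function('w')(g, K) = 10 (Function('w')(g, K) = Mul(Mul(-5, 1), -2) = Mul(-5, -2) = 10)
Mul(Function('w')(Q, -162), Pow(-4547, -1)) = Mul(10, Pow(-4547, -1)) = Mul(10, Rational(-1, 4547)) = Rational(-10, 4547)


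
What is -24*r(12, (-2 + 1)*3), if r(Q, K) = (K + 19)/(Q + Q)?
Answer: -16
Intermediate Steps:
r(Q, K) = (19 + K)/(2*Q) (r(Q, K) = (19 + K)/((2*Q)) = (19 + K)*(1/(2*Q)) = (19 + K)/(2*Q))
-24*r(12, (-2 + 1)*3) = -12*(19 + (-2 + 1)*3)/12 = -12*(19 - 1*3)/12 = -12*(19 - 3)/12 = -12*16/12 = -24*2/3 = -16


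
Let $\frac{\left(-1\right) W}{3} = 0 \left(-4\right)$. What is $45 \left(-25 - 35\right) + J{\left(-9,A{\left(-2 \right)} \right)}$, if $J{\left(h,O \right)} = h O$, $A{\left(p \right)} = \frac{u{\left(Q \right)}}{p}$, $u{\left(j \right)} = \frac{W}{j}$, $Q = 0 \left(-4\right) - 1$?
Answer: $-2700$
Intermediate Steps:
$W = 0$ ($W = - 3 \cdot 0 \left(-4\right) = \left(-3\right) 0 = 0$)
$Q = -1$ ($Q = 0 - 1 = -1$)
$u{\left(j \right)} = 0$ ($u{\left(j \right)} = \frac{0}{j} = 0$)
$A{\left(p \right)} = 0$ ($A{\left(p \right)} = \frac{0}{p} = 0$)
$J{\left(h,O \right)} = O h$
$45 \left(-25 - 35\right) + J{\left(-9,A{\left(-2 \right)} \right)} = 45 \left(-25 - 35\right) + 0 \left(-9\right) = 45 \left(-25 - 35\right) + 0 = 45 \left(-60\right) + 0 = -2700 + 0 = -2700$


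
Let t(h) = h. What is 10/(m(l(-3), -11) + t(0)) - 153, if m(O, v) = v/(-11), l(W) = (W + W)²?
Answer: -143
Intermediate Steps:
l(W) = 4*W² (l(W) = (2*W)² = 4*W²)
m(O, v) = -v/11 (m(O, v) = v*(-1/11) = -v/11)
10/(m(l(-3), -11) + t(0)) - 153 = 10/(-1/11*(-11) + 0) - 153 = 10/(1 + 0) - 153 = 10/1 - 153 = 10*1 - 153 = 10 - 153 = -143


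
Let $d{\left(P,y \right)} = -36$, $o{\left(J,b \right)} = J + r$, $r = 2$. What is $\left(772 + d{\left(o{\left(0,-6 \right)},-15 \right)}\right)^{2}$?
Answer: $541696$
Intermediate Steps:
$o{\left(J,b \right)} = 2 + J$ ($o{\left(J,b \right)} = J + 2 = 2 + J$)
$\left(772 + d{\left(o{\left(0,-6 \right)},-15 \right)}\right)^{2} = \left(772 - 36\right)^{2} = 736^{2} = 541696$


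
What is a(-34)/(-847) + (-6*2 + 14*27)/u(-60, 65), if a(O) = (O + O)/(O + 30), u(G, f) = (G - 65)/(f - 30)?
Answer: -2170439/21175 ≈ -102.50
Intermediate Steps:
u(G, f) = (-65 + G)/(-30 + f)
a(O) = 2*O/(30 + O) (a(O) = (2*O)/(30 + O) = 2*O/(30 + O))
a(-34)/(-847) + (-6*2 + 14*27)/u(-60, 65) = (2*(-34)/(30 - 34))/(-847) + (-6*2 + 14*27)/(((-65 - 60)/(-30 + 65))) = (2*(-34)/(-4))*(-1/847) + (-12 + 378)/((-125/35)) = (2*(-34)*(-1/4))*(-1/847) + 366/(((1/35)*(-125))) = 17*(-1/847) + 366/(-25/7) = -17/847 + 366*(-7/25) = -17/847 - 2562/25 = -2170439/21175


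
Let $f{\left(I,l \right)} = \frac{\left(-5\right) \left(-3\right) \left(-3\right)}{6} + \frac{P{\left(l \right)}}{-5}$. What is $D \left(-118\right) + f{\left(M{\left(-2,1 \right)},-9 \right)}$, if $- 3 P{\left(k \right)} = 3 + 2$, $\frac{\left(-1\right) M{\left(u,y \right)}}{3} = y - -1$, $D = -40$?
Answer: $\frac{28277}{6} \approx 4712.8$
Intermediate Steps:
$M{\left(u,y \right)} = -3 - 3 y$ ($M{\left(u,y \right)} = - 3 \left(y - -1\right) = - 3 \left(y + 1\right) = - 3 \left(1 + y\right) = -3 - 3 y$)
$P{\left(k \right)} = - \frac{5}{3}$ ($P{\left(k \right)} = - \frac{3 + 2}{3} = \left(- \frac{1}{3}\right) 5 = - \frac{5}{3}$)
$f{\left(I,l \right)} = - \frac{43}{6}$ ($f{\left(I,l \right)} = \frac{\left(-5\right) \left(-3\right) \left(-3\right)}{6} - \frac{5}{3 \left(-5\right)} = 15 \left(-3\right) \frac{1}{6} - - \frac{1}{3} = \left(-45\right) \frac{1}{6} + \frac{1}{3} = - \frac{15}{2} + \frac{1}{3} = - \frac{43}{6}$)
$D \left(-118\right) + f{\left(M{\left(-2,1 \right)},-9 \right)} = \left(-40\right) \left(-118\right) - \frac{43}{6} = 4720 - \frac{43}{6} = \frac{28277}{6}$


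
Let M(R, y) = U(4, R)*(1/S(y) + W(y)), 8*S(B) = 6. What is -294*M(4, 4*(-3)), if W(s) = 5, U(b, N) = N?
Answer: -7448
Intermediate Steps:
S(B) = 3/4 (S(B) = (1/8)*6 = 3/4)
M(R, y) = 19*R/3 (M(R, y) = R*(1/(3/4) + 5) = R*(4/3 + 5) = R*(19/3) = 19*R/3)
-294*M(4, 4*(-3)) = -1862*4 = -294*76/3 = -7448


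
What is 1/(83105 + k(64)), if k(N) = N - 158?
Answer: 1/83011 ≈ 1.2047e-5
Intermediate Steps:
k(N) = -158 + N
1/(83105 + k(64)) = 1/(83105 + (-158 + 64)) = 1/(83105 - 94) = 1/83011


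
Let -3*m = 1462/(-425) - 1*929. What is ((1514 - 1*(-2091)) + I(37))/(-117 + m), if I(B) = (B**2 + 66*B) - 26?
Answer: 277125/7268 ≈ 38.129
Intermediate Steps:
I(B) = -26 + B**2 + 66*B
m = 23311/75 (m = -(1462/(-425) - 1*929)/3 = -(1462*(-1/425) - 929)/3 = -(-86/25 - 929)/3 = -1/3*(-23311/25) = 23311/75 ≈ 310.81)
((1514 - 1*(-2091)) + I(37))/(-117 + m) = ((1514 - 1*(-2091)) + (-26 + 37**2 + 66*37))/(-117 + 23311/75) = ((1514 + 2091) + (-26 + 1369 + 2442))/(14536/75) = (3605 + 3785)*(75/14536) = 7390*(75/14536) = 277125/7268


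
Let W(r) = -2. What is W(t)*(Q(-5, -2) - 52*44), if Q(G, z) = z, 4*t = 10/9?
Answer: 4580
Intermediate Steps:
t = 5/18 (t = (10/9)/4 = (10*(⅑))/4 = (¼)*(10/9) = 5/18 ≈ 0.27778)
W(t)*(Q(-5, -2) - 52*44) = -2*(-2 - 52*44) = -2*(-2 - 2288) = -2*(-2290) = 4580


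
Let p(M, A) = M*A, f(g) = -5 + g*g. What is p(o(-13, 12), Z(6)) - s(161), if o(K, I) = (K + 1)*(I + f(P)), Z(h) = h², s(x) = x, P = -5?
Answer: -13985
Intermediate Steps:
f(g) = -5 + g²
o(K, I) = (1 + K)*(20 + I) (o(K, I) = (K + 1)*(I + (-5 + (-5)²)) = (1 + K)*(I + (-5 + 25)) = (1 + K)*(I + 20) = (1 + K)*(20 + I))
p(M, A) = A*M
p(o(-13, 12), Z(6)) - s(161) = 6²*(20 + 12 + 20*(-13) + 12*(-13)) - 1*161 = 36*(20 + 12 - 260 - 156) - 161 = 36*(-384) - 161 = -13824 - 161 = -13985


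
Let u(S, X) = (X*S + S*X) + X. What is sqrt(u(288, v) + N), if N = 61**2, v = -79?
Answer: I*sqrt(41862) ≈ 204.6*I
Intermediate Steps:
u(S, X) = X + 2*S*X (u(S, X) = (S*X + S*X) + X = 2*S*X + X = X + 2*S*X)
N = 3721
sqrt(u(288, v) + N) = sqrt(-79*(1 + 2*288) + 3721) = sqrt(-79*(1 + 576) + 3721) = sqrt(-79*577 + 3721) = sqrt(-45583 + 3721) = sqrt(-41862) = I*sqrt(41862)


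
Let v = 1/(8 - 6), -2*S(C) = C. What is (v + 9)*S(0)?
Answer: 0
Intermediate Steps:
S(C) = -C/2
v = 1/2 ≈ 0.50000
(v + 9)*S(0) = (1/2 + 9)*(-1/2*0) = (19/2)*0 = 0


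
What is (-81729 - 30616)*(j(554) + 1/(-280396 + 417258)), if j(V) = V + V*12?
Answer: -110736233643125/136862 ≈ -8.0911e+8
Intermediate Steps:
j(V) = 13*V (j(V) = V + 12*V = 13*V)
(-81729 - 30616)*(j(554) + 1/(-280396 + 417258)) = (-81729 - 30616)*(13*554 + 1/(-280396 + 417258)) = -112345*(7202 + 1/136862) = -112345*985680125/136862 = -110736233643125/136862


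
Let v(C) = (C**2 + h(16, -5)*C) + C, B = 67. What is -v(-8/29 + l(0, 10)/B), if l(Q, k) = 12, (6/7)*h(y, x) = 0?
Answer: 329940/3775249 ≈ 0.087396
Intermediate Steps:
h(y, x) = 0 (h(y, x) = (7/6)*0 = 0)
v(C) = C + C**2 (v(C) = (C**2 + 0*C) + C = (C**2 + 0) + C = C**2 + C = C + C**2)
-v(-8/29 + l(0, 10)/B) = -(-8/29 + 12/67)*(1 + (-8/29 + 12/67)) = -(-188)*(1 - 188/1943)/1943 = -(-188)*1755/(1943*1943) = -1*(-329940/3775249) = 329940/3775249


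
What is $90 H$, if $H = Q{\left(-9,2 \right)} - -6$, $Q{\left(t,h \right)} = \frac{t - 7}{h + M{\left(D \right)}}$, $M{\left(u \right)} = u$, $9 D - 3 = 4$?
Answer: $\frac{108}{5} \approx 21.6$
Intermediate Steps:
$D = \frac{7}{9}$ ($D = \frac{1}{3} + \frac{1}{9} \cdot 4 = \frac{1}{3} + \frac{4}{9} = \frac{7}{9} \approx 0.77778$)
$Q{\left(t,h \right)} = \frac{-7 + t}{\frac{7}{9} + h}$ ($Q{\left(t,h \right)} = \frac{t - 7}{h + \frac{7}{9}} = \frac{-7 + t}{\frac{7}{9} + h}$)
$H = \frac{6}{25}$ ($H = \frac{9 \left(-7 - 9\right)}{7 + 9 \cdot 2} - -6 = 9 \frac{1}{7 + 18} \left(-16\right) + 6 = 9 \cdot \frac{1}{25} \left(-16\right) + 6 = - \frac{144}{25} + 6 = \frac{6}{25} \approx 0.24$)
$90 H = 90 \cdot \frac{6}{25} = \frac{108}{5}$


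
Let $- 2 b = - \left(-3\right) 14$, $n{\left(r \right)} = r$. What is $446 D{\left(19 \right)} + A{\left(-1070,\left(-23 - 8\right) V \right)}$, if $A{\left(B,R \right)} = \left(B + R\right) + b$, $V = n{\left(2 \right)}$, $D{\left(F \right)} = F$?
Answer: $7321$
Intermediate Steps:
$V = 2$
$b = -21$ ($b = - \frac{\left(-1\right) \left(\left(-3\right) 14\right)}{2} = - \frac{\left(-1\right) \left(-42\right)}{2} = \left(- \frac{1}{2}\right) 42 = -21$)
$A{\left(B,R \right)} = -21 + B + R$ ($A{\left(B,R \right)} = \left(B + R\right) - 21 = -21 + B + R$)
$446 D{\left(19 \right)} + A{\left(-1070,\left(-23 - 8\right) V \right)} = 446 \cdot 19 - \left(1091 - \left(-23 - 8\right) 2\right) = 8474 - 1153 = 7321$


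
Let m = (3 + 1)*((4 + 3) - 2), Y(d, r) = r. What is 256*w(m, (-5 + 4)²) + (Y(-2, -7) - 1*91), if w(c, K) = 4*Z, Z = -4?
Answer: -4194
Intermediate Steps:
m = 20 (m = 4*(7 - 2) = 4*5 = 20)
w(c, K) = -16 (w(c, K) = 4*(-4) = -16)
256*w(m, (-5 + 4)²) + (Y(-2, -7) - 1*91) = 256*(-16) + (-7 - 1*91) = -4096 + (-7 - 91) = -4096 - 98 = -4194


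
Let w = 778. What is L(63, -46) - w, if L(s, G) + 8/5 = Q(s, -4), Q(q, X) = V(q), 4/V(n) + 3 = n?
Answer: -11693/15 ≈ -779.53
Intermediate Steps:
V(n) = 4/(-3 + n)
Q(q, X) = 4/(-3 + q)
L(s, G) = -8/5 + 4/(-3 + s)
L(63, -46) - w = 4*(11 - 2*63)/(5*(-3 + 63)) - 1*778 = (⅘)*(11 - 126)/60 - 778 = (⅘)*(1/60)*(-115) - 778 = -23/15 - 778 = -11693/15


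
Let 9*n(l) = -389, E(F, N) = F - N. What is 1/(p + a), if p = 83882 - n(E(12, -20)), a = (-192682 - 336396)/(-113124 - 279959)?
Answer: 3537747/296910964843 ≈ 1.1915e-5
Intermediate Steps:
n(l) = -389/9 (n(l) = (⅑)*(-389) = -389/9)
a = 529078/393083 (a = -529078/(-393083) = -529078*(-1/393083) = 529078/393083 ≈ 1.3460)
p = 755327/9 (p = 83882 - 1*(-389/9) = 83882 + 389/9 = 755327/9 ≈ 83925.)
1/(p + a) = 1/(755327/9 + 529078/393083) = 1/(296910964843/3537747) = 3537747/296910964843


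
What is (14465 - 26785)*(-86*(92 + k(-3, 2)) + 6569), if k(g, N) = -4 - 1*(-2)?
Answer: 14426720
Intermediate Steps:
k(g, N) = -2 (k(g, N) = -4 + 2 = -2)
(14465 - 26785)*(-86*(92 + k(-3, 2)) + 6569) = (14465 - 26785)*(-86*(92 - 2) + 6569) = -12320*(-86*90 + 6569) = -12320*(-7740 + 6569) = -12320*(-1171) = 14426720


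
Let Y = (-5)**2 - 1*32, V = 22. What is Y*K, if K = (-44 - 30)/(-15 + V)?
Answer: 74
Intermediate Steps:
K = -74/7 (K = (-44 - 30)/(-15 + 22) = -74/7 ≈ -10.571)
Y = -7 (Y = 25 - 32 = -7)
Y*K = -7*(-74/7) = 74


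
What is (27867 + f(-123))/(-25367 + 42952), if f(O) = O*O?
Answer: 42996/17585 ≈ 2.4450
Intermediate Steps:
f(O) = O²
(27867 + f(-123))/(-25367 + 42952) = (27867 + (-123)²)/(-25367 + 42952) = (27867 + 15129)/17585 = 42996*(1/17585) = 42996/17585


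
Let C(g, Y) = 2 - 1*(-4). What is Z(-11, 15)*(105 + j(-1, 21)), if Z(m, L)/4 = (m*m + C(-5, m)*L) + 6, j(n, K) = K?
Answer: 109368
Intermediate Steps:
C(g, Y) = 6 (C(g, Y) = 2 + 4 = 6)
Z(m, L) = 24 + 4*m² + 24*L (Z(m, L) = 4*((m*m + 6*L) + 6) = 4*((m² + 6*L) + 6) = 4*(6 + m² + 6*L) = 24 + 4*m² + 24*L)
Z(-11, 15)*(105 + j(-1, 21)) = (24 + 4*(-11)² + 24*15)*(105 + 21) = (24 + 4*121 + 360)*126 = (24 + 484 + 360)*126 = 868*126 = 109368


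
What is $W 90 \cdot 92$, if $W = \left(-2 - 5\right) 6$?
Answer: $-347760$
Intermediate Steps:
$W = -42$ ($W = \left(-7\right) 6 = -42$)
$W 90 \cdot 92 = \left(-42\right) 90 \cdot 92 = \left(-3780\right) 92 = -347760$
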